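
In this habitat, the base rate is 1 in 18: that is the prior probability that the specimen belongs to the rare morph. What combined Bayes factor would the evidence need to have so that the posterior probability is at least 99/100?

1683

Prior odds = (1/18)/(17/18) = 1/17.
Target odds = 0.99/0.01 = 99.
Required Bayes factor = 99 ÷ (1/17) = 1683.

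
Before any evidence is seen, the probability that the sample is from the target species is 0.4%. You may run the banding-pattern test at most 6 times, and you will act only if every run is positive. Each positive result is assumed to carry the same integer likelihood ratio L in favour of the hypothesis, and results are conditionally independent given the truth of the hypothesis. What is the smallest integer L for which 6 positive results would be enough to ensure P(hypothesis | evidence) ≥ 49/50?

Prior odds = 0.004/0.996 = 1/249.
Target odds = 0.98/0.02 = 49.
Need L⁶ ≥ 49 ÷ (1/249) = 12201.
4⁶ = 4096 < 12201 ≤ 15625 = 5⁶, so L = 5.

5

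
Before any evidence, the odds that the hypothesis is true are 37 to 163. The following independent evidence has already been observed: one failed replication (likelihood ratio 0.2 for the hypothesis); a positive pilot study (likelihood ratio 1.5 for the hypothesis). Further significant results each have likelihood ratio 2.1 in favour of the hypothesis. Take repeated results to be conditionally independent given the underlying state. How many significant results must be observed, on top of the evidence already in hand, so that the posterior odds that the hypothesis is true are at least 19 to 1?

Prior odds = 37/163.
Combined Bayes factor of the evidence already in hand = 0.2 × 1.5 = 0.3.
Odds after that evidence = (37/163) × 0.3 = 111/1630.
Target odds = 19.
Need 2.1ⁿ ≥ 19 ÷ (111/1630) = 30970/111.
2.1⁷ ≈180.109 falls short of 30970/111 but 2.1⁸ ≈378.229 reaches it, so n = 8.

8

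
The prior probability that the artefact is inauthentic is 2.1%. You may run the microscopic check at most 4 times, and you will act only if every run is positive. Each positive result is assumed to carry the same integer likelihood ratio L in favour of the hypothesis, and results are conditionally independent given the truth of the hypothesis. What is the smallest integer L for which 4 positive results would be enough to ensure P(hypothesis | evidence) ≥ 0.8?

4

Prior odds = 0.021/0.979 = 21/979.
Target odds = 0.8/0.2 = 4.
Need L⁴ ≥ 4 ÷ (21/979) = 3916/21.
3⁴ = 81 < 3916/21 ≤ 256 = 4⁴, so L = 4.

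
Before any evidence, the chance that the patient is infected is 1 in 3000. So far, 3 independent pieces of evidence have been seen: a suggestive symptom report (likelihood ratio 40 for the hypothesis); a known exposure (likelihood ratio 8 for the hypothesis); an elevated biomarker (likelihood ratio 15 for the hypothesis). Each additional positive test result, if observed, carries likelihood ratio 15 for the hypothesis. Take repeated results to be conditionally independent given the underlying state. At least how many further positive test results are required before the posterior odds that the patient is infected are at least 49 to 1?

2

Prior odds = (1/3000)/(2999/3000) = 1/2999.
Combined Bayes factor of the evidence already in hand = 40 × 8 × 15 = 4800.
Odds after that evidence = (1/2999) × 4800 = 4800/2999.
Target odds = 49.
Need 15ⁿ ≥ 49 ÷ (4800/2999) = 146951/4800.
15¹ = 15 falls short of 146951/4800 but 15² = 225 reaches it, so n = 2.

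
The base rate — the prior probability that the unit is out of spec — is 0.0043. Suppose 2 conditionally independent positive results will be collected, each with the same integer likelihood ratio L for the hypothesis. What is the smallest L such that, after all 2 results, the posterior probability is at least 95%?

Prior odds = 0.0043/0.9957 = 43/9957.
Target odds = 0.95/0.05 = 19.
Need L² ≥ 19 ÷ (43/9957) = 189183/43.
66² = 4356 < 189183/43 ≤ 4489 = 67², so L = 67.

67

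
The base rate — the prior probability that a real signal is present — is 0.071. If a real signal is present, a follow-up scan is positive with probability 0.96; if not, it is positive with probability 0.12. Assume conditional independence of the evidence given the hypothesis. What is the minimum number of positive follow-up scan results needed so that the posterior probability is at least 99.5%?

Prior odds = 0.071/0.929 = 71/929.
Likelihood ratio of a positive = 0.96/0.12 = 8.
Target odds: 0.995 ÷ 0.005 = 199.
Need (71/929) × 8ⁿ ≥ 199, i.e. 8ⁿ ≥ 184871/71.
8³ = 512 falls short of 184871/71 but 8⁴ = 4096 reaches it, so n = 4.

4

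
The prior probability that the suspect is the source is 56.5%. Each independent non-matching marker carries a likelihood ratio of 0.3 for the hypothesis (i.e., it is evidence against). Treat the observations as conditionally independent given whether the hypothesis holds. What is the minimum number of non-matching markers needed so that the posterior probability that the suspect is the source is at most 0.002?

Prior odds: 0.565 ÷ 0.435 = 113/87.
Likelihood ratio per non-matching marker = 0.3.
Target odds: 0.002 ÷ 0.998 = 1/499.
Need (113/87) × 0.3ⁿ ≤ 1/499, i.e. 0.3ⁿ ≤ 87/56387.
0.3⁵ = 243/100000 is still above 87/56387 but 0.3⁶ = 729/1000000 is at or below it, so n = 6.

6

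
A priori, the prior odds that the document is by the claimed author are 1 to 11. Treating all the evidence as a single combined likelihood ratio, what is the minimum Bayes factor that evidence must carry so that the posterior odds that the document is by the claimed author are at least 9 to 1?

99

Prior odds = 1/11.
Target odds = 9.
Required Bayes factor = 9 ÷ (1/11) = 99.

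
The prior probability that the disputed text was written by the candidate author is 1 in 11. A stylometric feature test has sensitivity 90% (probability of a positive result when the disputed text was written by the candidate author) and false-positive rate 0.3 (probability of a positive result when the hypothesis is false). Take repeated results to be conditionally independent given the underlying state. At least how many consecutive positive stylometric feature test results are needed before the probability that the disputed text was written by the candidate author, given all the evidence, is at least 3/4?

4

Prior odds = (1/11)/(10/11) = 0.1.
Likelihood ratio of a positive result = 0.9/0.3 = 3.
Target odds: 0.75 ÷ 0.25 = 3.
Need 0.1 × 3ⁿ ≥ 3, i.e. 3ⁿ ≥ 30.
3³ = 27 falls short of 30 but 3⁴ = 81 reaches it, so n = 4.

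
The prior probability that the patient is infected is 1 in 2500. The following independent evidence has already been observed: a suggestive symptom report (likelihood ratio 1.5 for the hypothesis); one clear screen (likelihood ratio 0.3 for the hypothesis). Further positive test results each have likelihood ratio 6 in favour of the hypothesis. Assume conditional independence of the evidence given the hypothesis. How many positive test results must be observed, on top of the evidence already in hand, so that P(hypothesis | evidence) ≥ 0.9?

7

Prior odds = 0.0004/0.9996 = 1/2499.
Combined Bayes factor of the evidence already in hand = 1.5 × 0.3 = 0.45.
Odds after that evidence = (1/2499) × 0.45 = 3/16660.
Target odds = 0.9/0.1 = 9.
Need 6ⁿ ≥ 9 ÷ (3/16660) = 49980.
6⁶ = 46656 falls short of 49980 but 6⁷ = 279936 reaches it, so n = 7.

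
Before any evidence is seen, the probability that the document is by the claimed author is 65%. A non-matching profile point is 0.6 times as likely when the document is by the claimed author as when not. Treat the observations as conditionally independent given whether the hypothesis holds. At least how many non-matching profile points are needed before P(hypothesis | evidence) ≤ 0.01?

Prior odds: 0.65 ÷ 0.35 = 13/7.
Likelihood ratio per non-matching profile point = 0.6.
Target odds: 0.01 ÷ 0.99 = 1/99.
Need (13/7) × 0.6ⁿ ≤ 1/99, i.e. 0.6ⁿ ≤ 7/1287.
0.6¹⁰ = 59049/9765625 is still above 7/1287 but 0.6¹¹ = 177147/48828125 is at or below it, so n = 11.

11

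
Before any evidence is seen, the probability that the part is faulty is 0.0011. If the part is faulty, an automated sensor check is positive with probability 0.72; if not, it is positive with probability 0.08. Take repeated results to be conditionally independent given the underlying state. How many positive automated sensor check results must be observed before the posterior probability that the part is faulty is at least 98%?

5

Prior odds: 0.0011 ÷ 0.9989 = 11/9989.
Likelihood ratio of a positive = 0.72/0.08 = 9.
Target odds: 0.98 ÷ 0.02 = 49.
Need (11/9989) × 9ⁿ ≥ 49, i.e. 9ⁿ ≥ 489461/11.
9⁴ = 6561 falls short of 489461/11 but 9⁵ = 59049 reaches it, so n = 5.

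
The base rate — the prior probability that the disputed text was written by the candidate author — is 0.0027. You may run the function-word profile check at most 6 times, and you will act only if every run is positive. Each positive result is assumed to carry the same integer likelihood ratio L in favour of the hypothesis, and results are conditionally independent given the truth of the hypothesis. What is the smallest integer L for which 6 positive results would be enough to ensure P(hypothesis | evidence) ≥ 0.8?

Prior odds = 0.0027/0.9973 = 27/9973.
Target odds = 0.8/0.2 = 4.
Need L⁶ ≥ 4 ÷ (27/9973) = 39892/27.
3⁶ = 729 < 39892/27 ≤ 4096 = 4⁶, so L = 4.

4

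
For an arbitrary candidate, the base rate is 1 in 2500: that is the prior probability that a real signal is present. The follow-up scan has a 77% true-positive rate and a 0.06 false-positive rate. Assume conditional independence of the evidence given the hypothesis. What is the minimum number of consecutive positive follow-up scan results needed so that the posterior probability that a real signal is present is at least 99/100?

5

Prior odds: 0.0004 ÷ 0.9996 = 1/2499.
Likelihood ratio of a positive result = 0.77/0.06 = 77/6.
Target odds: 0.99 ÷ 0.01 = 99.
Require (77/6)ⁿ ≥ 99 ÷ (1/2499) = 247401.
(77/6)⁴ = 35153041/1296 falls short of 247401 but (77/6)⁵ ≈348095 reaches it, so n = 5.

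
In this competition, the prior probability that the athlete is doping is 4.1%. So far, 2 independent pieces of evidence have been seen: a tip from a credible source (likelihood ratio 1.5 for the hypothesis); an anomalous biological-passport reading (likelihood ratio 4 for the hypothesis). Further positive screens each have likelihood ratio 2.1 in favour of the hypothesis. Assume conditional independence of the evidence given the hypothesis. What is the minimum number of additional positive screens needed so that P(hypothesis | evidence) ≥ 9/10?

5

Prior odds = 0.041/0.959 = 41/959.
Combined Bayes factor of the evidence already in hand = 1.5 × 4 = 6.
Odds after that evidence = (41/959) × 6 = 246/959.
Target odds = 0.9/0.1 = 9.
Need 2.1ⁿ ≥ 9 ÷ (246/959) = 2877/82.
2.1⁴ = 19.4481 falls short of 2877/82 but 2.1⁵ = 4084101/100000 reaches it, so n = 5.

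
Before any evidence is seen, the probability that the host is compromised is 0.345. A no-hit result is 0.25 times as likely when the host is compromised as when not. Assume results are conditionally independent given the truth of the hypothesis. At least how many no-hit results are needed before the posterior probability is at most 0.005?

Prior odds = 0.345/0.655 = 69/131.
Likelihood ratio per no-hit result = 0.25.
Target posterior odds = 0.005/0.995 = 1/199.
Need (69/131) × 0.25ⁿ ≤ 1/199, i.e. 0.25ⁿ ≤ 131/13731.
0.25³ = 0.015625 is still above 131/13731 but 0.25⁴ = 0.00390625 is at or below it, so n = 4.

4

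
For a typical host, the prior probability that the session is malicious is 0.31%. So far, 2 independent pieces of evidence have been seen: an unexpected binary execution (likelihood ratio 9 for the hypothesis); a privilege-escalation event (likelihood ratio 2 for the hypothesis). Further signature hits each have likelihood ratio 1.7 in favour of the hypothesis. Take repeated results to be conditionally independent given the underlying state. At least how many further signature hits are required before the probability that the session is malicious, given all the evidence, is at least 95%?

Prior odds = 0.0031/0.9969 = 31/9969.
Combined Bayes factor of the evidence already in hand = 9 × 2 = 18.
Odds after that evidence = (31/9969) × 18 = 186/3323.
Target odds = 0.95/0.05 = 19.
Need 1.7ⁿ ≥ 19 ÷ (186/3323) = 63137/186.
1.7¹⁰ ≈201.599 falls short of 63137/186 but 1.7¹¹ ≈342.719 reaches it, so n = 11.

11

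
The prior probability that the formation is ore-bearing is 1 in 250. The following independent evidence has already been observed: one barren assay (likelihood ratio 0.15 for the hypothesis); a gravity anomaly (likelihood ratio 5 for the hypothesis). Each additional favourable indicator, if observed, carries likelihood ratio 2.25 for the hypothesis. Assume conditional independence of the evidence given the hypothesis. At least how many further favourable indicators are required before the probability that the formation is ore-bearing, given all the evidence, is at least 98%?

Prior odds = 0.004/0.996 = 1/249.
Combined Bayes factor of the evidence already in hand = 0.15 × 5 = 0.75.
Odds after that evidence = (1/249) × 0.75 = 1/332.
Target odds = 0.98/0.02 = 49.
Need 2.25ⁿ ≥ 49 ÷ (1/332) = 16268.
2.25¹¹ ≈7481.83 falls short of 16268 but 2.25¹² ≈16834.1 reaches it, so n = 12.

12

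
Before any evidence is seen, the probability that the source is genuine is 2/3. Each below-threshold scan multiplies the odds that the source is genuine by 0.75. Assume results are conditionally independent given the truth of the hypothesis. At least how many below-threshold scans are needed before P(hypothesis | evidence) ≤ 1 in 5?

8

Prior odds = (2/3)/(1/3) = 2.
Likelihood ratio per below-threshold scan = 0.75.
Target odds: 0.2 ÷ 0.8 = 0.25.
Require 0.75ⁿ ≤ 0.25 ÷ 2 = 0.125.
0.75⁷ = 2187/16384 is still above 0.125 but 0.75⁸ = 6561/65536 is at or below it, so n = 8.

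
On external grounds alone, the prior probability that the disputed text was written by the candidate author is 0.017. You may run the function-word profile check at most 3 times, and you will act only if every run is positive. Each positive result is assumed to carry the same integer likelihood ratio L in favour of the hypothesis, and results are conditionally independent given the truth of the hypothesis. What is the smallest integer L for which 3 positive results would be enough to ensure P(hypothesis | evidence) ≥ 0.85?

Prior odds = 0.017/0.983 = 17/983.
Target odds = 0.85/0.15 = 17/3.
Need L³ ≥ 17/3 ÷ (17/983) = 983/3.
6³ = 216 < 983/3 ≤ 343 = 7³, so L = 7.

7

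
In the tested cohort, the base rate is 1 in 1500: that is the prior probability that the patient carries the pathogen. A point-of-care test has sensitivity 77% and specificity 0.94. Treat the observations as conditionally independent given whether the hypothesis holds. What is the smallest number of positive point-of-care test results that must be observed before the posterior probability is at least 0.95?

5

Prior odds = (1/1500)/(1499/1500) = 1/1499.
False-positive rate = 1 − 0.94 = 0.06; likelihood ratio of a positive = 0.77/0.06 = 77/6.
Target odds: 0.95 ÷ 0.05 = 19.
Require (77/6)ⁿ ≥ 19 ÷ (1/1499) = 28481.
(77/6)⁴ = 35153041/1296 falls short of 28481 but (77/6)⁵ ≈348095 reaches it, so n = 5.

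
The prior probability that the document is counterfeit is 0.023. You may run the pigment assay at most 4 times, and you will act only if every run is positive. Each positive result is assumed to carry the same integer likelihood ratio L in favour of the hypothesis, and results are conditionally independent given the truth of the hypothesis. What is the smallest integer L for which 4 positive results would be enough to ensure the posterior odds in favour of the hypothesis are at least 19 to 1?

6

Prior odds = 0.023/0.977 = 23/977.
Target odds = 19.
Need L⁴ ≥ 19 ÷ (23/977) = 18563/23.
5⁴ = 625 < 18563/23 ≤ 1296 = 6⁴, so L = 6.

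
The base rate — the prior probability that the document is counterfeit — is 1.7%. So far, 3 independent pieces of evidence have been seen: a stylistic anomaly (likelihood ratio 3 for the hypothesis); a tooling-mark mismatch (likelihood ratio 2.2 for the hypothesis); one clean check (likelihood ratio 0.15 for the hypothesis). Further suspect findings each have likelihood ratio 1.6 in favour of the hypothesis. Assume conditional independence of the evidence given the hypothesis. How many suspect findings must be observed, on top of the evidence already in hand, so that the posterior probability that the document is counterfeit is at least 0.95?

Prior odds = 0.017/0.983 = 17/983.
Combined Bayes factor of the evidence already in hand = 3 × 2.2 × 0.15 = 0.99.
Odds after that evidence = (17/983) × 0.99 = 1683/98300.
Target odds = 0.95/0.05 = 19.
Need 1.6ⁿ ≥ 19 ÷ (1683/98300) = 1867700/1683.
1.6¹⁴ ≈720.576 falls short of 1867700/1683 but 1.6¹⁵ ≈1152.92 reaches it, so n = 15.

15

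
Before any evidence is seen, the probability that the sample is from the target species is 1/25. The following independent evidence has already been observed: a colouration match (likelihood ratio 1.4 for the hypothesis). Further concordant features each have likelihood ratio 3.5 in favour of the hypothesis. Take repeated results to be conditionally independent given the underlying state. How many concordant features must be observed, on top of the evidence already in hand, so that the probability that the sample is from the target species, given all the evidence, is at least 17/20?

4

Prior odds = 0.04/0.96 = 1/24.
Bayes factor of the evidence already in hand = 1.4.
Odds after that evidence = (1/24) × 1.4 = 7/120.
Target odds = 0.85/0.15 = 17/3.
Need 3.5ⁿ ≥ 17/3 ÷ (7/120) = 680/7.
3.5³ = 42.875 falls short of 680/7 but 3.5⁴ = 150.0625 reaches it, so n = 4.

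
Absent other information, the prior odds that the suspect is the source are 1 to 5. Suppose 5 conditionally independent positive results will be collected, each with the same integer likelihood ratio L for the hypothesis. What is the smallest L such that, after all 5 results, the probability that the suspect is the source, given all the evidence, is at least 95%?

3

Prior odds = 0.2.
Target odds = 0.95/0.05 = 19.
Need L⁵ ≥ 19 ÷ 0.2 = 95.
2⁵ = 32 < 95 ≤ 243 = 3⁵, so L = 3.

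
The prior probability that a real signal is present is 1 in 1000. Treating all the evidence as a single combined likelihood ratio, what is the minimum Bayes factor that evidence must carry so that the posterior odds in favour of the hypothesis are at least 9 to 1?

8991

Prior odds = 0.001/0.999 = 1/999.
Target odds = 9.
Required Bayes factor = 9 ÷ (1/999) = 8991.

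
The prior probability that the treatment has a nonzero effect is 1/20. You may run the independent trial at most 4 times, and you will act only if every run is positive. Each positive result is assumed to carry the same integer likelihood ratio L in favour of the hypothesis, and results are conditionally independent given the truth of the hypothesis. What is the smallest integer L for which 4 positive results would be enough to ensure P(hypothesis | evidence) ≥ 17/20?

4

Prior odds = 0.05/0.95 = 1/19.
Target odds = 0.85/0.15 = 17/3.
Need L⁴ ≥ 17/3 ÷ (1/19) = 323/3.
3⁴ = 81 < 323/3 ≤ 256 = 4⁴, so L = 4.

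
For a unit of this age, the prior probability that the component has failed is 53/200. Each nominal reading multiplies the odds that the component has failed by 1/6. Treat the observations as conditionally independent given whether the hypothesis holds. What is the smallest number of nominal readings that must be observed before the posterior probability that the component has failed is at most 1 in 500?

3

Prior odds: 0.265 ÷ 0.735 = 53/147.
Likelihood ratio per nominal reading = 1/6.
Target posterior odds = 0.002/0.998 = 1/499.
Need (53/147) × (1/6)ⁿ ≤ 1/499, i.e. (1/6)ⁿ ≤ 147/26447.
(1/6)² = 1/36 is still above 147/26447 but (1/6)³ = 1/216 is at or below it, so n = 3.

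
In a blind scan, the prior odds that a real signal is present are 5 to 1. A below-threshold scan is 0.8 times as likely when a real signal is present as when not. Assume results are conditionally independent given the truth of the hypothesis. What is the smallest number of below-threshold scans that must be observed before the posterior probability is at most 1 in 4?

13

Prior odds = 5.
Likelihood ratio per below-threshold scan = 0.8.
Target posterior odds = 0.25/0.75 = 1/3.
Require 0.8ⁿ ≤ 1/3 ÷ 5 = 1/15.
0.8¹² = 16777216/244140625 is still above 1/15 but 0.8¹³ ≈0.0549756 is at or below it, so n = 13.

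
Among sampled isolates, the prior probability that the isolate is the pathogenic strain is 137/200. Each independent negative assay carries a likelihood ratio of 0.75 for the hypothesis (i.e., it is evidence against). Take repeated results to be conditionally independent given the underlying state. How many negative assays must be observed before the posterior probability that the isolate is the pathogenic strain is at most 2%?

17

Prior odds = 0.685/0.315 = 137/63.
Likelihood ratio per negative assay = 0.75.
Target odds: 0.02 ÷ 0.98 = 1/49.
Require 0.75ⁿ ≤ 1/49 ÷ (137/63) = 9/959.
0.75¹⁶ ≈0.0100226 is still above 9/959 but 0.75¹⁷ ≈0.00751695 is at or below it, so n = 17.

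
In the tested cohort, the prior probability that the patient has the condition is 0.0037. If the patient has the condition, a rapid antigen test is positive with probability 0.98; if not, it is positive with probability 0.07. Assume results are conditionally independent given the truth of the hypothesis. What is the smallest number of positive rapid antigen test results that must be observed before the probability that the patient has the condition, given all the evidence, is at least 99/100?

Prior odds = 0.0037/0.9963 = 37/9963.
Likelihood ratio of a positive = 0.98/0.07 = 14.
Target odds: 0.99 ÷ 0.01 = 99.
Require 14ⁿ ≥ 99 ÷ (37/9963) = 986337/37.
14³ = 2744 falls short of 986337/37 but 14⁴ = 38416 reaches it, so n = 4.

4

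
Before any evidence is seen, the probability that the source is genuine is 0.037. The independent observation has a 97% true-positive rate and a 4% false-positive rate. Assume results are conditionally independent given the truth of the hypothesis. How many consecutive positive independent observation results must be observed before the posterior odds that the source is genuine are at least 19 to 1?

Prior odds = 0.037/0.963 = 37/963.
Likelihood ratio of a positive result = 0.97/0.04 = 24.25.
Target odds = 19.
Require 24.25ⁿ ≥ 19 ÷ (37/963) = 18297/37.
24.25¹ = 24.25 falls short of 18297/37 but 24.25² = 588.0625 reaches it, so n = 2.

2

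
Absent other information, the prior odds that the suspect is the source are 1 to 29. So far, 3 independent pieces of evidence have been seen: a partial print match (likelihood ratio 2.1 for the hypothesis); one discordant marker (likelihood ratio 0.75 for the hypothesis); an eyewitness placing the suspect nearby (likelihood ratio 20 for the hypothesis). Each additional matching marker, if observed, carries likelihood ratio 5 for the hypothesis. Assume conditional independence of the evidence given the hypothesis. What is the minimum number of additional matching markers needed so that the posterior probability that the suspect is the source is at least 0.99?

3

Prior odds = 1/29.
Combined Bayes factor of the evidence already in hand = 2.1 × 0.75 × 20 = 31.5.
Odds after that evidence = (1/29) × 31.5 = 63/58.
Target odds = 0.99/0.01 = 99.
Need 5ⁿ ≥ 99 ÷ (63/58) = 638/7.
5² = 25 falls short of 638/7 but 5³ = 125 reaches it, so n = 3.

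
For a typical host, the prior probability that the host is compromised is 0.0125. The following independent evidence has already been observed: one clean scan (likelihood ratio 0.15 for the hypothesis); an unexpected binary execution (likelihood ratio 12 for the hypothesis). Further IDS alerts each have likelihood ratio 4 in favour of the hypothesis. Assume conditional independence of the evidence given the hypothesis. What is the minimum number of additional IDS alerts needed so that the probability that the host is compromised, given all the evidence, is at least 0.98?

Prior odds = 0.0125/0.9875 = 1/79.
Combined Bayes factor of the evidence already in hand = 0.15 × 12 = 1.8.
Odds after that evidence = (1/79) × 1.8 = 9/395.
Target odds = 0.98/0.02 = 49.
Need 4ⁿ ≥ 49 ÷ (9/395) = 19355/9.
4⁵ = 1024 falls short of 19355/9 but 4⁶ = 4096 reaches it, so n = 6.

6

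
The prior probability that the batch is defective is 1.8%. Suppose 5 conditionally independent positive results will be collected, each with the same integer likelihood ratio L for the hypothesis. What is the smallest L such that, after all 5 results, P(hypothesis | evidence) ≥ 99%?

Prior odds = 0.018/0.982 = 9/491.
Target odds = 0.99/0.01 = 99.
Need L⁵ ≥ 99 ÷ (9/491) = 5401.
5⁵ = 3125 < 5401 ≤ 7776 = 6⁵, so L = 6.

6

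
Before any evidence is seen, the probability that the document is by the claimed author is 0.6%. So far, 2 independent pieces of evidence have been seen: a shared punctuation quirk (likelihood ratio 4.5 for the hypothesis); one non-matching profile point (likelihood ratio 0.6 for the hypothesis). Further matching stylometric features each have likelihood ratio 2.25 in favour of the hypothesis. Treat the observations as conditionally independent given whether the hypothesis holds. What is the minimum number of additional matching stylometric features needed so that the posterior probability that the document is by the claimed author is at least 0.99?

Prior odds = 0.006/0.994 = 3/497.
Combined Bayes factor of the evidence already in hand = 4.5 × 0.6 = 2.7.
Odds after that evidence = (3/497) × 2.7 = 81/4970.
Target odds = 0.99/0.01 = 99.
Need 2.25ⁿ ≥ 99 ÷ (81/4970) = 54670/9.
2.25¹⁰ ≈3325.26 falls short of 54670/9 but 2.25¹¹ ≈7481.83 reaches it, so n = 11.

11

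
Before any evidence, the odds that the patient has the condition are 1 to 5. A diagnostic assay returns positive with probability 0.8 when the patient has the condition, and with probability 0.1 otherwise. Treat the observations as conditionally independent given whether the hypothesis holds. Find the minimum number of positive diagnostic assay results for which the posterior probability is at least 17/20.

2

Prior odds = 0.2.
Likelihood ratio of a positive result = 0.8/0.1 = 8.
Target odds: 0.85 ÷ 0.15 = 17/3.
Require 8ⁿ ≥ 17/3 ÷ 0.2 = 85/3.
8¹ = 8 falls short of 85/3 but 8² = 64 reaches it, so n = 2.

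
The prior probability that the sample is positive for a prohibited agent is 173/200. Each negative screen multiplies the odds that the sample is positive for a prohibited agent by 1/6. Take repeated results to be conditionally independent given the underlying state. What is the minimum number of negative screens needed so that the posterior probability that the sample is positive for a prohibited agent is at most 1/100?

4

Prior odds: 0.865 ÷ 0.135 = 173/27.
Likelihood ratio per negative screen = 1/6.
Target posterior odds = 0.01/0.99 = 1/99.
Require (1/6)ⁿ ≤ 1/99 ÷ (173/27) = 3/1903.
(1/6)³ = 1/216 is still above 3/1903 but (1/6)⁴ = 1/1296 is at or below it, so n = 4.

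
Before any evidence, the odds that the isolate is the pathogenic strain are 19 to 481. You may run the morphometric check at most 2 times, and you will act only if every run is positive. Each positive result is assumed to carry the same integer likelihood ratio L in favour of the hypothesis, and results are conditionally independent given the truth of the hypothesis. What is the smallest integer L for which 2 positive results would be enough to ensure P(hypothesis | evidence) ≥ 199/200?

Prior odds = 19/481.
Target odds = 0.995/0.005 = 199.
Need L² ≥ 199 ÷ (19/481) = 95719/19.
70² = 4900 < 95719/19 ≤ 5041 = 71², so L = 71.

71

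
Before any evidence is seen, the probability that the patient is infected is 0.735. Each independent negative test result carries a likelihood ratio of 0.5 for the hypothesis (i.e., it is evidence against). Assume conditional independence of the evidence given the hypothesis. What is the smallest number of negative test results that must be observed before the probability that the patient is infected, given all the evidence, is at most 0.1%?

12

Prior odds: 0.735 ÷ 0.265 = 147/53.
Likelihood ratio per negative test result = 0.5.
Target posterior odds = 0.001/0.999 = 1/999.
Need (147/53) × 0.5ⁿ ≤ 1/999, i.e. 0.5ⁿ ≤ 53/146853.
0.5¹¹ = 1/2048 is still above 53/146853 but 0.5¹² = 1/4096 is at or below it, so n = 12.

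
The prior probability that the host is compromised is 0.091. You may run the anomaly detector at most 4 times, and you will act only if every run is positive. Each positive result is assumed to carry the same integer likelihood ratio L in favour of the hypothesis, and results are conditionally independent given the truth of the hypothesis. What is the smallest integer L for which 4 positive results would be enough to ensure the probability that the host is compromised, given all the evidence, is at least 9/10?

4

Prior odds = 0.091/0.909 = 91/909.
Target odds = 0.9/0.1 = 9.
Need L⁴ ≥ 9 ÷ (91/909) = 8181/91.
3⁴ = 81 < 8181/91 ≤ 256 = 4⁴, so L = 4.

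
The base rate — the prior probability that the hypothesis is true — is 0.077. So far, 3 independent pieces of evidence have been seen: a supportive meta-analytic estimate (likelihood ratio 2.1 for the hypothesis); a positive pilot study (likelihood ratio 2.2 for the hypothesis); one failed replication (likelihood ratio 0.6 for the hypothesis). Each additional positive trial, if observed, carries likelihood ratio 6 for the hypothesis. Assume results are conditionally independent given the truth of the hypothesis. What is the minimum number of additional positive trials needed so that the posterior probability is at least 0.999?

Prior odds = 0.077/0.923 = 77/923.
Combined Bayes factor of the evidence already in hand = 2.1 × 2.2 × 0.6 = 2.772.
Odds after that evidence = (77/923) × 2.772 = 53361/230750.
Target odds = 0.999/0.001 = 999.
Need 6ⁿ ≥ 999 ÷ (53361/230750) = 25613250/5929.
6⁴ = 1296 falls short of 25613250/5929 but 6⁵ = 7776 reaches it, so n = 5.

5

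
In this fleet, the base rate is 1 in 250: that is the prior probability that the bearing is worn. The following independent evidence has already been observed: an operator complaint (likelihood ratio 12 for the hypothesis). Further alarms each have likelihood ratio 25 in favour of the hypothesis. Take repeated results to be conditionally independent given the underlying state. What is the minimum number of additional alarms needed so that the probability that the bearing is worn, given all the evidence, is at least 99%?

Prior odds = 0.004/0.996 = 1/249.
Bayes factor of the evidence already in hand = 12.
Odds after that evidence = (1/249) × 12 = 4/83.
Target odds = 0.99/0.01 = 99.
Need 25ⁿ ≥ 99 ÷ (4/83) = 2054.25.
25² = 625 falls short of 2054.25 but 25³ = 15625 reaches it, so n = 3.

3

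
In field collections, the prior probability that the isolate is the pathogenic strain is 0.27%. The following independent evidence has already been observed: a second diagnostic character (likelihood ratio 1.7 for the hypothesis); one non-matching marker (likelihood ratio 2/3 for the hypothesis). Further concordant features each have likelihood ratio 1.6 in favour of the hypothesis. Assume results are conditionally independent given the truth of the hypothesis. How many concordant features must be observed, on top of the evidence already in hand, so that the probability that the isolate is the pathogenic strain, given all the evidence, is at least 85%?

17

Prior odds = 0.0027/0.9973 = 27/9973.
Combined Bayes factor of the evidence already in hand = 1.7 × (2/3) = 17/15.
Odds after that evidence = (27/9973) × 17/15 = 153/49865.
Target odds = 0.85/0.15 = 17/3.
Need 1.6ⁿ ≥ 17/3 ÷ (153/49865) = 49865/27.
1.6¹⁶ ≈1844.67 falls short of 49865/27 but 1.6¹⁷ ≈2951.48 reaches it, so n = 17.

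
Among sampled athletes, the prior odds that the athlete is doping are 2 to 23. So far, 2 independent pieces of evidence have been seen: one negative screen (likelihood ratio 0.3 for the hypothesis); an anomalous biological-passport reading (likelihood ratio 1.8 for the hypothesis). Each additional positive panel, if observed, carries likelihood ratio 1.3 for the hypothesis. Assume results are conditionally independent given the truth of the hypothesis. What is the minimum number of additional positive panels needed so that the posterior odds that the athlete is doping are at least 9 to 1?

Prior odds = 2/23.
Combined Bayes factor of the evidence already in hand = 0.3 × 1.8 = 0.54.
Odds after that evidence = (2/23) × 0.54 = 27/575.
Target odds = 9.
Need 1.3ⁿ ≥ 9 ÷ (27/575) = 575/3.
1.3²⁰ ≈190.05 falls short of 575/3 but 1.3²¹ ≈247.065 reaches it, so n = 21.

21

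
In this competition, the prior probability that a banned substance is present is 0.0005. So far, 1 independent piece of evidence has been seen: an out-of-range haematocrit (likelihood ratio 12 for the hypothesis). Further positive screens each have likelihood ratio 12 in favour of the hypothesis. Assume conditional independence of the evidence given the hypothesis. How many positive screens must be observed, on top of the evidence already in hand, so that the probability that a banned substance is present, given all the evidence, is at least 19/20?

Prior odds = 0.0005/0.9995 = 1/1999.
Bayes factor of the evidence already in hand = 12.
Odds after that evidence = (1/1999) × 12 = 12/1999.
Target odds = 0.95/0.05 = 19.
Need 12ⁿ ≥ 19 ÷ (12/1999) = 37981/12.
12³ = 1728 falls short of 37981/12 but 12⁴ = 20736 reaches it, so n = 4.

4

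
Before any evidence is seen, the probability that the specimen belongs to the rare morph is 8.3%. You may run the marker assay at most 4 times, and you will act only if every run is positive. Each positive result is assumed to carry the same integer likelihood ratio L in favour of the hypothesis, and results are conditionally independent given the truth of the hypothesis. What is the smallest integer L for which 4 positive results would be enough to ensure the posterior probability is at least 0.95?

Prior odds = 0.083/0.917 = 83/917.
Target odds = 0.95/0.05 = 19.
Need L⁴ ≥ 19 ÷ (83/917) = 17423/83.
3⁴ = 81 < 17423/83 ≤ 256 = 4⁴, so L = 4.

4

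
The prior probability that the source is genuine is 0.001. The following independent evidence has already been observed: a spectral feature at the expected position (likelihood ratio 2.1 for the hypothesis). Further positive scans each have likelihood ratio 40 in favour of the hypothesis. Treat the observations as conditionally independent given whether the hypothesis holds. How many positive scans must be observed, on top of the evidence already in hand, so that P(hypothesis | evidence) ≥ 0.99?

3

Prior odds = 0.001/0.999 = 1/999.
Bayes factor of the evidence already in hand = 2.1.
Odds after that evidence = (1/999) × 2.1 = 7/3330.
Target odds = 0.99/0.01 = 99.
Need 40ⁿ ≥ 99 ÷ (7/3330) = 329670/7.
40² = 1600 falls short of 329670/7 but 40³ = 64000 reaches it, so n = 3.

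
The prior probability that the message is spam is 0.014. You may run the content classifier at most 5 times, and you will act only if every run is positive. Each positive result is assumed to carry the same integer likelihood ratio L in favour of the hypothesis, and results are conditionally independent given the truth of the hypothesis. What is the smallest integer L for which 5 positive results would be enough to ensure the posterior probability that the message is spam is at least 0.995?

7

Prior odds = 0.014/0.986 = 7/493.
Target odds = 0.995/0.005 = 199.
Need L⁵ ≥ 199 ÷ (7/493) = 98107/7.
6⁵ = 7776 < 98107/7 ≤ 16807 = 7⁵, so L = 7.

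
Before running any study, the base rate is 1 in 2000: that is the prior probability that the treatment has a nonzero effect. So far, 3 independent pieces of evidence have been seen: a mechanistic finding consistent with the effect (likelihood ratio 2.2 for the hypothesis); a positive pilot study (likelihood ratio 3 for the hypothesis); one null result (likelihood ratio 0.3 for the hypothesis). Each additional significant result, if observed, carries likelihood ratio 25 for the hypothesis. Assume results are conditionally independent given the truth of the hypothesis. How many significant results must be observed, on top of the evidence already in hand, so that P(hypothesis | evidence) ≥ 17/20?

3

Prior odds = 0.0005/0.9995 = 1/1999.
Combined Bayes factor of the evidence already in hand = 2.2 × 3 × 0.3 = 1.98.
Odds after that evidence = (1/1999) × 1.98 = 99/99950.
Target odds = 0.85/0.15 = 17/3.
Need 25ⁿ ≥ 17/3 ÷ (99/99950) = 1699150/297.
25² = 625 falls short of 1699150/297 but 25³ = 15625 reaches it, so n = 3.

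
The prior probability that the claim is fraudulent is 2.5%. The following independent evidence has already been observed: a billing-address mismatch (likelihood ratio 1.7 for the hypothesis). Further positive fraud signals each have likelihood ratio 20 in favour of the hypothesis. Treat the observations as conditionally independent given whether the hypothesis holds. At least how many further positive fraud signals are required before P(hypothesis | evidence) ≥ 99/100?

Prior odds = 0.025/0.975 = 1/39.
Bayes factor of the evidence already in hand = 1.7.
Odds after that evidence = (1/39) × 1.7 = 17/390.
Target odds = 0.99/0.01 = 99.
Need 20ⁿ ≥ 99 ÷ (17/390) = 38610/17.
20² = 400 falls short of 38610/17 but 20³ = 8000 reaches it, so n = 3.

3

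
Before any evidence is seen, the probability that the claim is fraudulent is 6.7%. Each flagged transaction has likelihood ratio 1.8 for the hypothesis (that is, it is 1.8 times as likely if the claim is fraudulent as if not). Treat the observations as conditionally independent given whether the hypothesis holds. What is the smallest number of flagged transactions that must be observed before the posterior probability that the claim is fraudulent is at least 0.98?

Prior odds = 0.067/0.933 = 67/933.
Likelihood ratio per flagged transaction = 1.8.
Target odds: 0.98 ÷ 0.02 = 49.
Need (67/933) × 1.8ⁿ ≥ 49, i.e. 1.8ⁿ ≥ 45717/67.
1.8¹¹ ≈642.684 falls short of 45717/67 but 1.8¹² ≈1156.83 reaches it, so n = 12.

12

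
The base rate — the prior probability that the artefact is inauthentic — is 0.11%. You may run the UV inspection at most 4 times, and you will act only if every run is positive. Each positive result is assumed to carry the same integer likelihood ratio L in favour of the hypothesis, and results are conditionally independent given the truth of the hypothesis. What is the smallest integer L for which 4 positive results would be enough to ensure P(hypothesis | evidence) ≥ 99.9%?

Prior odds = 0.0011/0.9989 = 11/9989.
Target odds = 0.999/0.001 = 999.
Need L⁴ ≥ 999 ÷ (11/9989) = 9979011/11.
30⁴ = 810000 < 9979011/11 ≤ 923521 = 31⁴, so L = 31.

31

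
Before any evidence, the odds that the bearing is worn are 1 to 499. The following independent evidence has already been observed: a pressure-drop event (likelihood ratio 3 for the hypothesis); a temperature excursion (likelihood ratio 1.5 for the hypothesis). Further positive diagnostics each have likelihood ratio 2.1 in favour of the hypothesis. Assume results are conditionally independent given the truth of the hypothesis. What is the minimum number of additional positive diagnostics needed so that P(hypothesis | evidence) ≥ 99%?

Prior odds = 1/499.
Combined Bayes factor of the evidence already in hand = 3 × 1.5 = 4.5.
Odds after that evidence = (1/499) × 4.5 = 9/998.
Target odds = 0.99/0.01 = 99.
Need 2.1ⁿ ≥ 99 ÷ (9/998) = 10978.
2.1¹² ≈7355.83 falls short of 10978 but 2.1¹³ ≈15447.2 reaches it, so n = 13.

13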